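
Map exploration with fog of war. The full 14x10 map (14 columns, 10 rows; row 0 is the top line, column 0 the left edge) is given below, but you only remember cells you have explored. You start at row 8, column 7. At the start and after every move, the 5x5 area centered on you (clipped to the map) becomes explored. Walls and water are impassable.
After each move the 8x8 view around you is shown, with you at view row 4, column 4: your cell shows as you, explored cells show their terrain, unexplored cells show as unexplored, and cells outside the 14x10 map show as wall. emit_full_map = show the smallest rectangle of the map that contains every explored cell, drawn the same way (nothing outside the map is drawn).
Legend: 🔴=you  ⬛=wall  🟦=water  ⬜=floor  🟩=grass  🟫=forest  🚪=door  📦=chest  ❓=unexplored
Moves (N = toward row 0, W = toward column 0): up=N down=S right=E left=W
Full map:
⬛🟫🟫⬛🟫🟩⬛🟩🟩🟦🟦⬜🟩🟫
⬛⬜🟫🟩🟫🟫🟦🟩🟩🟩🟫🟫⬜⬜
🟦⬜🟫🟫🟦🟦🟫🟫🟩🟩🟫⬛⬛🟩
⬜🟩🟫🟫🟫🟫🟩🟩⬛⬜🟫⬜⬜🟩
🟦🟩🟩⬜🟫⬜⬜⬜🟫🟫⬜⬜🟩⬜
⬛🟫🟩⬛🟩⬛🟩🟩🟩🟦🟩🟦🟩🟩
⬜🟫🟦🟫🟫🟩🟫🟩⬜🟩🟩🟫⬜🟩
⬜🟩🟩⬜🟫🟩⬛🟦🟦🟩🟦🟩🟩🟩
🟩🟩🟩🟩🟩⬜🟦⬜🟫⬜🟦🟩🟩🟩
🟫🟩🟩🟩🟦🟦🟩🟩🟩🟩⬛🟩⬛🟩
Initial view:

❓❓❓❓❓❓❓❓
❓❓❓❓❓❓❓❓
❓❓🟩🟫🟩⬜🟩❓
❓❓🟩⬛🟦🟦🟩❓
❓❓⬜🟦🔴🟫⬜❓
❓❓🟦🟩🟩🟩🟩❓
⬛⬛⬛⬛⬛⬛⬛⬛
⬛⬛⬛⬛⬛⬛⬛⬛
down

❓❓❓❓❓❓❓❓
❓❓🟩🟫🟩⬜🟩❓
❓❓🟩⬛🟦🟦🟩❓
❓❓⬜🟦⬜🟫⬜❓
❓❓🟦🟩🔴🟩🟩❓
⬛⬛⬛⬛⬛⬛⬛⬛
⬛⬛⬛⬛⬛⬛⬛⬛
⬛⬛⬛⬛⬛⬛⬛⬛

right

❓❓❓❓❓❓❓❓
❓🟩🟫🟩⬜🟩❓❓
❓🟩⬛🟦🟦🟩🟦❓
❓⬜🟦⬜🟫⬜🟦❓
❓🟦🟩🟩🔴🟩⬛❓
⬛⬛⬛⬛⬛⬛⬛⬛
⬛⬛⬛⬛⬛⬛⬛⬛
⬛⬛⬛⬛⬛⬛⬛⬛

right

❓❓❓❓❓❓❓❓
🟩🟫🟩⬜🟩❓❓❓
🟩⬛🟦🟦🟩🟦🟩❓
⬜🟦⬜🟫⬜🟦🟩❓
🟦🟩🟩🟩🔴⬛🟩❓
⬛⬛⬛⬛⬛⬛⬛⬛
⬛⬛⬛⬛⬛⬛⬛⬛
⬛⬛⬛⬛⬛⬛⬛⬛

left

❓❓❓❓❓❓❓❓
❓🟩🟫🟩⬜🟩❓❓
❓🟩⬛🟦🟦🟩🟦🟩
❓⬜🟦⬜🟫⬜🟦🟩
❓🟦🟩🟩🔴🟩⬛🟩
⬛⬛⬛⬛⬛⬛⬛⬛
⬛⬛⬛⬛⬛⬛⬛⬛
⬛⬛⬛⬛⬛⬛⬛⬛

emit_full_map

🟩🟫🟩⬜🟩❓❓
🟩⬛🟦🟦🟩🟦🟩
⬜🟦⬜🟫⬜🟦🟩
🟦🟩🟩🔴🟩⬛🟩

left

❓❓❓❓❓❓❓❓
❓❓🟩🟫🟩⬜🟩❓
❓❓🟩⬛🟦🟦🟩🟦
❓❓⬜🟦⬜🟫⬜🟦
❓❓🟦🟩🔴🟩🟩⬛
⬛⬛⬛⬛⬛⬛⬛⬛
⬛⬛⬛⬛⬛⬛⬛⬛
⬛⬛⬛⬛⬛⬛⬛⬛

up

❓❓❓❓❓❓❓❓
❓❓❓❓❓❓❓❓
❓❓🟩🟫🟩⬜🟩❓
❓❓🟩⬛🟦🟦🟩🟦
❓❓⬜🟦🔴🟫⬜🟦
❓❓🟦🟩🟩🟩🟩⬛
⬛⬛⬛⬛⬛⬛⬛⬛
⬛⬛⬛⬛⬛⬛⬛⬛

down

❓❓❓❓❓❓❓❓
❓❓🟩🟫🟩⬜🟩❓
❓❓🟩⬛🟦🟦🟩🟦
❓❓⬜🟦⬜🟫⬜🟦
❓❓🟦🟩🔴🟩🟩⬛
⬛⬛⬛⬛⬛⬛⬛⬛
⬛⬛⬛⬛⬛⬛⬛⬛
⬛⬛⬛⬛⬛⬛⬛⬛

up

❓❓❓❓❓❓❓❓
❓❓❓❓❓❓❓❓
❓❓🟩🟫🟩⬜🟩❓
❓❓🟩⬛🟦🟦🟩🟦
❓❓⬜🟦🔴🟫⬜🟦
❓❓🟦🟩🟩🟩🟩⬛
⬛⬛⬛⬛⬛⬛⬛⬛
⬛⬛⬛⬛⬛⬛⬛⬛


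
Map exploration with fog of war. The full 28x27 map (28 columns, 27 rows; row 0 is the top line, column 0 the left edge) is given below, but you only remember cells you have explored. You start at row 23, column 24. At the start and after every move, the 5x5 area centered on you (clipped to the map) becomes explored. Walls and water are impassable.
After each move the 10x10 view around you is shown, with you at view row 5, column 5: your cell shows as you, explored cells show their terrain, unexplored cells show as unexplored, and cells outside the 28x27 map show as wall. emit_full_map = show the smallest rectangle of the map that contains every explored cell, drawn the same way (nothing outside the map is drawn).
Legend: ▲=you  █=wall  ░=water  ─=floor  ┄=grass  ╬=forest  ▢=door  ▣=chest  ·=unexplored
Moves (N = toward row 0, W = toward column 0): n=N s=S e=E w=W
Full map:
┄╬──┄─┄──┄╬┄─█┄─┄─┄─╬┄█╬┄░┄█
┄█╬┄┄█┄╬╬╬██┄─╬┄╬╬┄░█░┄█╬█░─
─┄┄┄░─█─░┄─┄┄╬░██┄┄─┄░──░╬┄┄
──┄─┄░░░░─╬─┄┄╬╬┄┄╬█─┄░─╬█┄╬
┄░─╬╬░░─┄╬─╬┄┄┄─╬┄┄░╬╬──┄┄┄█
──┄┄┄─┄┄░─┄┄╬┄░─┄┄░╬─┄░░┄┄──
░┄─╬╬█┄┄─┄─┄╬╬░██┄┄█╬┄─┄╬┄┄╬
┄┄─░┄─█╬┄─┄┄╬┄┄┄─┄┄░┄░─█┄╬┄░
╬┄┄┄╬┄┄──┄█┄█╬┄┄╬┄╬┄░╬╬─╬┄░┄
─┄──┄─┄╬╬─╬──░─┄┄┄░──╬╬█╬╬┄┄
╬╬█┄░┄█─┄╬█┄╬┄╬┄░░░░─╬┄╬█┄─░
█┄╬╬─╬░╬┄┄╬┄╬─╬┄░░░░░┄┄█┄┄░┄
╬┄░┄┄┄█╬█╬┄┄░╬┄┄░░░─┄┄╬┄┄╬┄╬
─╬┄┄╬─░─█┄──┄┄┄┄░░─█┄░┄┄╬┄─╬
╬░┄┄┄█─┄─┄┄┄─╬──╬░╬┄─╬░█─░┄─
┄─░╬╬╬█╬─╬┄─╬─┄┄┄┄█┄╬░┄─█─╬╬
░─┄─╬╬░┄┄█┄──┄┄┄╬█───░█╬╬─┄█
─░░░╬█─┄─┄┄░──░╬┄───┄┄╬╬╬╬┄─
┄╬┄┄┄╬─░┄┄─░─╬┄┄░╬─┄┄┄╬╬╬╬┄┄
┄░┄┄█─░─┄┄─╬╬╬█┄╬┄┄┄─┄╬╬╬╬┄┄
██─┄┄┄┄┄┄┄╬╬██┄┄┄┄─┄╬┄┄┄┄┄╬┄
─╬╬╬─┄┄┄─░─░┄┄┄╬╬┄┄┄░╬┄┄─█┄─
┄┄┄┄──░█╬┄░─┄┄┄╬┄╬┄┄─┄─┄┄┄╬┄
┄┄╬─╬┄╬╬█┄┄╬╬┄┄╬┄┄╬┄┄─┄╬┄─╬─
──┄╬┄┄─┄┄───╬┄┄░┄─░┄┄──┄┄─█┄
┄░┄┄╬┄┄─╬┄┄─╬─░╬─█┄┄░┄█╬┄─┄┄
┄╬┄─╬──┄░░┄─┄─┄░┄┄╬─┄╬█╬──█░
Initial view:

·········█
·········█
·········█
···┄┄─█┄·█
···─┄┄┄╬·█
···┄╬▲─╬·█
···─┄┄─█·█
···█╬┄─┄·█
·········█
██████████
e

········██
········██
········██
··┄┄─█┄─██
··─┄┄┄╬┄██
··┄╬┄▲╬─██
··─┄┄─█┄██
··█╬┄─┄┄██
········██
██████████

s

········██
········██
··┄┄─█┄─██
··─┄┄┄╬┄██
··┄╬┄─╬─██
··─┄┄▲█┄██
··█╬┄─┄┄██
···╬──█░██
██████████
██████████

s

········██
··┄┄─█┄─██
··─┄┄┄╬┄██
··┄╬┄─╬─██
··─┄┄─█┄██
··█╬┄▲┄┄██
···╬──█░██
██████████
██████████
██████████

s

··┄┄─█┄─██
··─┄┄┄╬┄██
··┄╬┄─╬─██
··─┄┄─█┄██
··█╬┄─┄┄██
···╬─▲█░██
██████████
██████████
██████████
██████████

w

···┄┄─█┄─█
···─┄┄┄╬┄█
···┄╬┄─╬─█
···─┄┄─█┄█
···█╬┄─┄┄█
···█╬▲─█░█
██████████
██████████
██████████
██████████

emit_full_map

┄┄─█┄─
─┄┄┄╬┄
┄╬┄─╬─
─┄┄─█┄
█╬┄─┄┄
█╬▲─█░

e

··┄┄─█┄─██
··─┄┄┄╬┄██
··┄╬┄─╬─██
··─┄┄─█┄██
··█╬┄─┄┄██
··█╬─▲█░██
██████████
██████████
██████████
██████████

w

···┄┄─█┄─█
···─┄┄┄╬┄█
···┄╬┄─╬─█
···─┄┄─█┄█
···█╬┄─┄┄█
···█╬▲─█░█
██████████
██████████
██████████
██████████

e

··┄┄─█┄─██
··─┄┄┄╬┄██
··┄╬┄─╬─██
··─┄┄─█┄██
··█╬┄─┄┄██
··█╬─▲█░██
██████████
██████████
██████████
██████████


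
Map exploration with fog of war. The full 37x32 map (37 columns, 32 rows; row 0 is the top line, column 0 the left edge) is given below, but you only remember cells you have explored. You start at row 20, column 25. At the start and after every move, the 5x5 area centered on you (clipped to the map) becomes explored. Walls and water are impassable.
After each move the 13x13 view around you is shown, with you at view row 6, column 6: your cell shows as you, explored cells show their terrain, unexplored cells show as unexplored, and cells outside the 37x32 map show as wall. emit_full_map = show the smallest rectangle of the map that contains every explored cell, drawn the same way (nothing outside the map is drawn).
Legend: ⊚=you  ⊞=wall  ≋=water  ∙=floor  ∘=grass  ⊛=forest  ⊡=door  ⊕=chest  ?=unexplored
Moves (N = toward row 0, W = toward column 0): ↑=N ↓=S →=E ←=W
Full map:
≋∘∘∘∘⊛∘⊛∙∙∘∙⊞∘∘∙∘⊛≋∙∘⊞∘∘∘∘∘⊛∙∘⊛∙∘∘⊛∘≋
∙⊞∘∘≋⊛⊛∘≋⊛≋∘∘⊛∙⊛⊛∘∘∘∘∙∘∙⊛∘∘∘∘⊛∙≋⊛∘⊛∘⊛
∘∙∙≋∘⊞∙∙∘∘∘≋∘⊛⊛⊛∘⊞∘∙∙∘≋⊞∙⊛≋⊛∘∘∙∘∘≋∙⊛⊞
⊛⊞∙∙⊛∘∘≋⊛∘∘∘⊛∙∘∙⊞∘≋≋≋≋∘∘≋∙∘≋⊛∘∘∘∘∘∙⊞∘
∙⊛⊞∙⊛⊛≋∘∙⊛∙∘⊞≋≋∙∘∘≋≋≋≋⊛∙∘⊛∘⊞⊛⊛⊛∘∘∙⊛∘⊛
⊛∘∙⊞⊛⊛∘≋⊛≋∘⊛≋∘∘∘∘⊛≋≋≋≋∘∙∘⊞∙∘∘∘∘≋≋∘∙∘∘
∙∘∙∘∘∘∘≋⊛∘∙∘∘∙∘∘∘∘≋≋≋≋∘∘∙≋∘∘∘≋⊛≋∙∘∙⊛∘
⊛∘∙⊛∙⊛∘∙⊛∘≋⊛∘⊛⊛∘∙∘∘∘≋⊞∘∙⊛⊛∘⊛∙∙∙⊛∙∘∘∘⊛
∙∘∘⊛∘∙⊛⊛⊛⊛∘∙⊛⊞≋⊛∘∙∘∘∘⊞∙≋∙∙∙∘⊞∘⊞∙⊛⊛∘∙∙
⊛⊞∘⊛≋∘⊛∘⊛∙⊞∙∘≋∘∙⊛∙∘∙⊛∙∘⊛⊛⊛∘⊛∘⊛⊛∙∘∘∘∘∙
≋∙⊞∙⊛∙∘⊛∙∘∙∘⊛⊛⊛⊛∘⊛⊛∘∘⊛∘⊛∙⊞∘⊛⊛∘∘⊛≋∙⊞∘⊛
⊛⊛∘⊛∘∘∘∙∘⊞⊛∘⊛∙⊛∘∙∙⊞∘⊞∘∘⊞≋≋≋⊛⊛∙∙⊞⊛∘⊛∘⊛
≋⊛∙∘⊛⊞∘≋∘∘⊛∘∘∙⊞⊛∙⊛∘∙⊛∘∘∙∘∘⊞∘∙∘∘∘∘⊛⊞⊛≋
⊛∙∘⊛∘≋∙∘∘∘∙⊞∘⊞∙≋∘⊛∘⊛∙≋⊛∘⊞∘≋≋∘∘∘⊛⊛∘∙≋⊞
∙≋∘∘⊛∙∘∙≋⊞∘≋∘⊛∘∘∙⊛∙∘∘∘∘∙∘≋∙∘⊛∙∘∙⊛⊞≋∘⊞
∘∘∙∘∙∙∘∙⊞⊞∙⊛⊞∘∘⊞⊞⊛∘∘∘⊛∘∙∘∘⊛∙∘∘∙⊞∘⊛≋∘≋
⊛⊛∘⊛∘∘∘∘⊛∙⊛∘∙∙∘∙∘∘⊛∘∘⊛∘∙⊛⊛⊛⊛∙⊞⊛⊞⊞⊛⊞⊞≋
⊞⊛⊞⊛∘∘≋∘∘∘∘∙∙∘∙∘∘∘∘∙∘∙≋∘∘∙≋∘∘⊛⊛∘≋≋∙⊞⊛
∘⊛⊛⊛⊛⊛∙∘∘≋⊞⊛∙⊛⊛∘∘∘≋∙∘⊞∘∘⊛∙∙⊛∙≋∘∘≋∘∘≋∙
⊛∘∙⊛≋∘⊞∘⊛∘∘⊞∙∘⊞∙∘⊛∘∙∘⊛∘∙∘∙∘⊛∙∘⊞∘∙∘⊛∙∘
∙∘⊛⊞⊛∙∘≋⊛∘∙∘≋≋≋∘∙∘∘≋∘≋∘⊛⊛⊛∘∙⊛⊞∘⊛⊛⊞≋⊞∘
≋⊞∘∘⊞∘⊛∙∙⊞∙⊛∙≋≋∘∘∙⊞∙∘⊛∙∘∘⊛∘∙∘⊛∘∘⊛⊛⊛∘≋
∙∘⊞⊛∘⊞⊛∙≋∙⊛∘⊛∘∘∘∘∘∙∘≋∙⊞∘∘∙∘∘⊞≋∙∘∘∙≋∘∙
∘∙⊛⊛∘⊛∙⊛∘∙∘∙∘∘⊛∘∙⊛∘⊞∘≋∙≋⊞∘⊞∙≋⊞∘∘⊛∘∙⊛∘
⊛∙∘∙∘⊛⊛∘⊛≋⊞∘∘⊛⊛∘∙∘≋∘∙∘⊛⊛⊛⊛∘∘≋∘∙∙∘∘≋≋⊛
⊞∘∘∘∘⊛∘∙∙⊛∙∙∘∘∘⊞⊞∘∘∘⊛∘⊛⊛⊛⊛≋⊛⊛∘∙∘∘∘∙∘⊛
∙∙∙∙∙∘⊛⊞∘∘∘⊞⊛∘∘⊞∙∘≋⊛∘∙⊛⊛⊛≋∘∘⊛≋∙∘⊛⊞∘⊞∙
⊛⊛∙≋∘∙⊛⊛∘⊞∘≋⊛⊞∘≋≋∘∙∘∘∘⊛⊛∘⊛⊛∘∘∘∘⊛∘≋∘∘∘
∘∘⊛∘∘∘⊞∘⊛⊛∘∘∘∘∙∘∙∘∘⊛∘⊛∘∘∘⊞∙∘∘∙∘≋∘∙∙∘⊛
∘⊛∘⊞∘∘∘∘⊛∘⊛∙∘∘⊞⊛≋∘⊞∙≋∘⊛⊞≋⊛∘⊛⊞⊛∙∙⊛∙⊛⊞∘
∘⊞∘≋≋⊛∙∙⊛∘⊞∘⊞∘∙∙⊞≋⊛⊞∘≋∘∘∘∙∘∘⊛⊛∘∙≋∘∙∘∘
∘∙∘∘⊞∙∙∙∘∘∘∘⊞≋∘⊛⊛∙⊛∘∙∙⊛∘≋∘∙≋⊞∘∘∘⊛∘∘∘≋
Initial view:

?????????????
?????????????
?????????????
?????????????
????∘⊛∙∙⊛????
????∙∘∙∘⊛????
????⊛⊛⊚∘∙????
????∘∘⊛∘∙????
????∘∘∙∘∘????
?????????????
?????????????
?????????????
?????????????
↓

?????????????
?????????????
?????????????
????∘⊛∙∙⊛????
????∙∘∙∘⊛????
????⊛⊛⊛∘∙????
????∘∘⊚∘∙????
????∘∘∙∘∘????
????≋⊞∘⊞∙????
?????????????
?????????????
?????????????
?????????????

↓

?????????????
?????????????
????∘⊛∙∙⊛????
????∙∘∙∘⊛????
????⊛⊛⊛∘∙????
????∘∘⊛∘∙????
????∘∘⊚∘∘????
????≋⊞∘⊞∙????
????⊛⊛⊛∘∘????
?????????????
?????????????
?????????????
?????????????

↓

?????????????
????∘⊛∙∙⊛????
????∙∘∙∘⊛????
????⊛⊛⊛∘∙????
????∘∘⊛∘∙????
????∘∘∙∘∘????
????≋⊞⊚⊞∙????
????⊛⊛⊛∘∘????
????⊛⊛⊛≋⊛????
?????????????
?????????????
?????????????
?????????????

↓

????∘⊛∙∙⊛????
????∙∘∙∘⊛????
????⊛⊛⊛∘∙????
????∘∘⊛∘∙????
????∘∘∙∘∘????
????≋⊞∘⊞∙????
????⊛⊛⊚∘∘????
????⊛⊛⊛≋⊛????
????⊛⊛≋∘∘????
?????????????
?????????????
?????????????
?????????????

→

???∘⊛∙∙⊛?????
???∙∘∙∘⊛?????
???⊛⊛⊛∘∙?????
???∘∘⊛∘∙?????
???∘∘∙∘∘⊞????
???≋⊞∘⊞∙≋????
???⊛⊛⊛⊚∘≋????
???⊛⊛⊛≋⊛⊛????
???⊛⊛≋∘∘⊛????
?????????????
?????????????
?????????????
?????????????

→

??∘⊛∙∙⊛??????
??∙∘∙∘⊛??????
??⊛⊛⊛∘∙??????
??∘∘⊛∘∙??????
??∘∘∙∘∘⊞≋????
??≋⊞∘⊞∙≋⊞????
??⊛⊛⊛∘⊚≋∘????
??⊛⊛⊛≋⊛⊛∘????
??⊛⊛≋∘∘⊛≋????
?????????????
?????????????
?????????????
?????????????

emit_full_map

∘⊛∙∙⊛??
∙∘∙∘⊛??
⊛⊛⊛∘∙??
∘∘⊛∘∙??
∘∘∙∘∘⊞≋
≋⊞∘⊞∙≋⊞
⊛⊛⊛∘⊚≋∘
⊛⊛⊛≋⊛⊛∘
⊛⊛≋∘∘⊛≋

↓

??∙∘∙∘⊛??????
??⊛⊛⊛∘∙??????
??∘∘⊛∘∙??????
??∘∘∙∘∘⊞≋????
??≋⊞∘⊞∙≋⊞????
??⊛⊛⊛∘∘≋∘????
??⊛⊛⊛≋⊚⊛∘????
??⊛⊛≋∘∘⊛≋????
????⊛⊛∘∘∘????
?????????????
?????????????
?????????????
?????????????

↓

??⊛⊛⊛∘∙??????
??∘∘⊛∘∙??????
??∘∘∙∘∘⊞≋????
??≋⊞∘⊞∙≋⊞????
??⊛⊛⊛∘∘≋∘????
??⊛⊛⊛≋⊛⊛∘????
??⊛⊛≋∘⊚⊛≋????
????⊛⊛∘∘∘????
????⊞∙∘∘∙????
?????????????
?????????????
?????????????
⊞⊞⊞⊞⊞⊞⊞⊞⊞⊞⊞⊞⊞

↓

??∘∘⊛∘∙??????
??∘∘∙∘∘⊞≋????
??≋⊞∘⊞∙≋⊞????
??⊛⊛⊛∘∘≋∘????
??⊛⊛⊛≋⊛⊛∘????
??⊛⊛≋∘∘⊛≋????
????⊛⊛⊚∘∘????
????⊞∙∘∘∙????
????⊛∘⊛⊞⊛????
?????????????
?????????????
⊞⊞⊞⊞⊞⊞⊞⊞⊞⊞⊞⊞⊞
⊞⊞⊞⊞⊞⊞⊞⊞⊞⊞⊞⊞⊞

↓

??∘∘∙∘∘⊞≋????
??≋⊞∘⊞∙≋⊞????
??⊛⊛⊛∘∘≋∘????
??⊛⊛⊛≋⊛⊛∘????
??⊛⊛≋∘∘⊛≋????
????⊛⊛∘∘∘????
????⊞∙⊚∘∙????
????⊛∘⊛⊞⊛????
????∙∘∘⊛⊛????
?????????????
⊞⊞⊞⊞⊞⊞⊞⊞⊞⊞⊞⊞⊞
⊞⊞⊞⊞⊞⊞⊞⊞⊞⊞⊞⊞⊞
⊞⊞⊞⊞⊞⊞⊞⊞⊞⊞⊞⊞⊞

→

?∘∘∙∘∘⊞≋?????
?≋⊞∘⊞∙≋⊞?????
?⊛⊛⊛∘∘≋∘?????
?⊛⊛⊛≋⊛⊛∘?????
?⊛⊛≋∘∘⊛≋∙????
???⊛⊛∘∘∘∘????
???⊞∙∘⊚∙∘????
???⊛∘⊛⊞⊛∙????
???∙∘∘⊛⊛∘????
?????????????
⊞⊞⊞⊞⊞⊞⊞⊞⊞⊞⊞⊞⊞
⊞⊞⊞⊞⊞⊞⊞⊞⊞⊞⊞⊞⊞
⊞⊞⊞⊞⊞⊞⊞⊞⊞⊞⊞⊞⊞

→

∘∘∙∘∘⊞≋??????
≋⊞∘⊞∙≋⊞??????
⊛⊛⊛∘∘≋∘??????
⊛⊛⊛≋⊛⊛∘??????
⊛⊛≋∘∘⊛≋∙∘????
??⊛⊛∘∘∘∘⊛????
??⊞∙∘∘⊚∘≋????
??⊛∘⊛⊞⊛∙∙????
??∙∘∘⊛⊛∘∙????
?????????????
⊞⊞⊞⊞⊞⊞⊞⊞⊞⊞⊞⊞⊞
⊞⊞⊞⊞⊞⊞⊞⊞⊞⊞⊞⊞⊞
⊞⊞⊞⊞⊞⊞⊞⊞⊞⊞⊞⊞⊞

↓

≋⊞∘⊞∙≋⊞??????
⊛⊛⊛∘∘≋∘??????
⊛⊛⊛≋⊛⊛∘??????
⊛⊛≋∘∘⊛≋∙∘????
??⊛⊛∘∘∘∘⊛????
??⊞∙∘∘∙∘≋????
??⊛∘⊛⊞⊚∙∙????
??∙∘∘⊛⊛∘∙????
????≋⊞∘∘∘????
⊞⊞⊞⊞⊞⊞⊞⊞⊞⊞⊞⊞⊞
⊞⊞⊞⊞⊞⊞⊞⊞⊞⊞⊞⊞⊞
⊞⊞⊞⊞⊞⊞⊞⊞⊞⊞⊞⊞⊞
⊞⊞⊞⊞⊞⊞⊞⊞⊞⊞⊞⊞⊞

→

⊞∘⊞∙≋⊞???????
⊛⊛∘∘≋∘???????
⊛⊛≋⊛⊛∘???????
⊛≋∘∘⊛≋∙∘?????
?⊛⊛∘∘∘∘⊛∘????
?⊞∙∘∘∙∘≋∘????
?⊛∘⊛⊞⊛⊚∙⊛????
?∙∘∘⊛⊛∘∙≋????
???≋⊞∘∘∘⊛????
⊞⊞⊞⊞⊞⊞⊞⊞⊞⊞⊞⊞⊞
⊞⊞⊞⊞⊞⊞⊞⊞⊞⊞⊞⊞⊞
⊞⊞⊞⊞⊞⊞⊞⊞⊞⊞⊞⊞⊞
⊞⊞⊞⊞⊞⊞⊞⊞⊞⊞⊞⊞⊞

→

∘⊞∙≋⊞???????⊞
⊛∘∘≋∘???????⊞
⊛≋⊛⊛∘???????⊞
≋∘∘⊛≋∙∘?????⊞
⊛⊛∘∘∘∘⊛∘≋???⊞
⊞∙∘∘∙∘≋∘∙???⊞
⊛∘⊛⊞⊛∙⊚⊛∙???⊞
∙∘∘⊛⊛∘∙≋∘???⊞
??≋⊞∘∘∘⊛∘???⊞
⊞⊞⊞⊞⊞⊞⊞⊞⊞⊞⊞⊞⊞
⊞⊞⊞⊞⊞⊞⊞⊞⊞⊞⊞⊞⊞
⊞⊞⊞⊞⊞⊞⊞⊞⊞⊞⊞⊞⊞
⊞⊞⊞⊞⊞⊞⊞⊞⊞⊞⊞⊞⊞

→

⊞∙≋⊞???????⊞⊞
∘∘≋∘???????⊞⊞
≋⊛⊛∘???????⊞⊞
∘∘⊛≋∙∘?????⊞⊞
⊛∘∘∘∘⊛∘≋∘??⊞⊞
∙∘∘∙∘≋∘∙∙??⊞⊞
∘⊛⊞⊛∙∙⊚∙⊛??⊞⊞
∘∘⊛⊛∘∙≋∘∙??⊞⊞
?≋⊞∘∘∘⊛∘∘??⊞⊞
⊞⊞⊞⊞⊞⊞⊞⊞⊞⊞⊞⊞⊞
⊞⊞⊞⊞⊞⊞⊞⊞⊞⊞⊞⊞⊞
⊞⊞⊞⊞⊞⊞⊞⊞⊞⊞⊞⊞⊞
⊞⊞⊞⊞⊞⊞⊞⊞⊞⊞⊞⊞⊞

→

∙≋⊞???????⊞⊞⊞
∘≋∘???????⊞⊞⊞
⊛⊛∘???????⊞⊞⊞
∘⊛≋∙∘?????⊞⊞⊞
∘∘∘∘⊛∘≋∘∘?⊞⊞⊞
∘∘∙∘≋∘∙∙∘?⊞⊞⊞
⊛⊞⊛∙∙⊛⊚⊛⊞?⊞⊞⊞
∘⊛⊛∘∙≋∘∙∘?⊞⊞⊞
≋⊞∘∘∘⊛∘∘∘?⊞⊞⊞
⊞⊞⊞⊞⊞⊞⊞⊞⊞⊞⊞⊞⊞
⊞⊞⊞⊞⊞⊞⊞⊞⊞⊞⊞⊞⊞
⊞⊞⊞⊞⊞⊞⊞⊞⊞⊞⊞⊞⊞
⊞⊞⊞⊞⊞⊞⊞⊞⊞⊞⊞⊞⊞

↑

∘⊞≋???????⊞⊞⊞
∙≋⊞???????⊞⊞⊞
∘≋∘???????⊞⊞⊞
⊛⊛∘???????⊞⊞⊞
∘⊛≋∙∘⊛⊞∘⊞?⊞⊞⊞
∘∘∘∘⊛∘≋∘∘?⊞⊞⊞
∘∘∙∘≋∘⊚∙∘?⊞⊞⊞
⊛⊞⊛∙∙⊛∙⊛⊞?⊞⊞⊞
∘⊛⊛∘∙≋∘∙∘?⊞⊞⊞
≋⊞∘∘∘⊛∘∘∘?⊞⊞⊞
⊞⊞⊞⊞⊞⊞⊞⊞⊞⊞⊞⊞⊞
⊞⊞⊞⊞⊞⊞⊞⊞⊞⊞⊞⊞⊞
⊞⊞⊞⊞⊞⊞⊞⊞⊞⊞⊞⊞⊞

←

∘∘⊞≋???????⊞⊞
⊞∙≋⊞???????⊞⊞
∘∘≋∘???????⊞⊞
≋⊛⊛∘???????⊞⊞
∘∘⊛≋∙∘⊛⊞∘⊞?⊞⊞
⊛∘∘∘∘⊛∘≋∘∘?⊞⊞
∙∘∘∙∘≋⊚∙∙∘?⊞⊞
∘⊛⊞⊛∙∙⊛∙⊛⊞?⊞⊞
∘∘⊛⊛∘∙≋∘∙∘?⊞⊞
?≋⊞∘∘∘⊛∘∘∘?⊞⊞
⊞⊞⊞⊞⊞⊞⊞⊞⊞⊞⊞⊞⊞
⊞⊞⊞⊞⊞⊞⊞⊞⊞⊞⊞⊞⊞
⊞⊞⊞⊞⊞⊞⊞⊞⊞⊞⊞⊞⊞

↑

∘∙?????????⊞⊞
∘∘⊞≋???????⊞⊞
⊞∙≋⊞???????⊞⊞
∘∘≋∘???????⊞⊞
≋⊛⊛∘∙∘∘∘∙??⊞⊞
∘∘⊛≋∙∘⊛⊞∘⊞?⊞⊞
⊛∘∘∘∘⊛⊚≋∘∘?⊞⊞
∙∘∘∙∘≋∘∙∙∘?⊞⊞
∘⊛⊞⊛∙∙⊛∙⊛⊞?⊞⊞
∘∘⊛⊛∘∙≋∘∙∘?⊞⊞
?≋⊞∘∘∘⊛∘∘∘?⊞⊞
⊞⊞⊞⊞⊞⊞⊞⊞⊞⊞⊞⊞⊞
⊞⊞⊞⊞⊞⊞⊞⊞⊞⊞⊞⊞⊞

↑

∘∙?????????⊞⊞
∘∙?????????⊞⊞
∘∘⊞≋???????⊞⊞
⊞∙≋⊞???????⊞⊞
∘∘≋∘∙∙∘∘≋??⊞⊞
≋⊛⊛∘∙∘∘∘∙??⊞⊞
∘∘⊛≋∙∘⊚⊞∘⊞?⊞⊞
⊛∘∘∘∘⊛∘≋∘∘?⊞⊞
∙∘∘∙∘≋∘∙∙∘?⊞⊞
∘⊛⊞⊛∙∙⊛∙⊛⊞?⊞⊞
∘∘⊛⊛∘∙≋∘∙∘?⊞⊞
?≋⊞∘∘∘⊛∘∘∘?⊞⊞
⊞⊞⊞⊞⊞⊞⊞⊞⊞⊞⊞⊞⊞

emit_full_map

∘⊛∙∙⊛????????
∙∘∙∘⊛????????
⊛⊛⊛∘∙????????
∘∘⊛∘∙????????
∘∘∙∘∘⊞≋??????
≋⊞∘⊞∙≋⊞??????
⊛⊛⊛∘∘≋∘∙∙∘∘≋?
⊛⊛⊛≋⊛⊛∘∙∘∘∘∙?
⊛⊛≋∘∘⊛≋∙∘⊚⊞∘⊞
??⊛⊛∘∘∘∘⊛∘≋∘∘
??⊞∙∘∘∙∘≋∘∙∙∘
??⊛∘⊛⊞⊛∙∙⊛∙⊛⊞
??∙∘∘⊛⊛∘∙≋∘∙∘
????≋⊞∘∘∘⊛∘∘∘


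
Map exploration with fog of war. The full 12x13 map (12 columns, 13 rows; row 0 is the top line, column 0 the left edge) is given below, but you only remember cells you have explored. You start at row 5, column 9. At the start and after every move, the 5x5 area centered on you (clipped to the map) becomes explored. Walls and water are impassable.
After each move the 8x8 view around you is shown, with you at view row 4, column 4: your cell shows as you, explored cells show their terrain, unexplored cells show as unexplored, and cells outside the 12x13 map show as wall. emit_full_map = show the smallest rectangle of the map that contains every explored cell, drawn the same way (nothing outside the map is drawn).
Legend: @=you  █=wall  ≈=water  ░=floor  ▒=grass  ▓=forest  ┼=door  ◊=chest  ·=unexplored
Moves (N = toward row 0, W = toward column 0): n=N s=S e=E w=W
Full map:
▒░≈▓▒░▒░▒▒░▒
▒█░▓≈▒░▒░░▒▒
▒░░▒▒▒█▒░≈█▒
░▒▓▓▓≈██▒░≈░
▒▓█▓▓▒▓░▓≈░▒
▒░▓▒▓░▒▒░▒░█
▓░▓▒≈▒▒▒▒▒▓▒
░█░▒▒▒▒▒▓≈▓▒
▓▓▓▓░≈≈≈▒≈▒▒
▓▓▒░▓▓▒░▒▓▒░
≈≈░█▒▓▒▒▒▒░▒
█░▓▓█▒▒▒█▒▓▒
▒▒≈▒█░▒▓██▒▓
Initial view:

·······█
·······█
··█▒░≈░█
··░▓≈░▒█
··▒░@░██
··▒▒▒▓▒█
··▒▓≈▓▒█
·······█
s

·······█
··█▒░≈░█
··░▓≈░▒█
··▒░▒░██
··▒▒@▓▒█
··▒▓≈▓▒█
··≈▒≈▒▒█
·······█

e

······██
·█▒░≈░██
·░▓≈░▒██
·▒░▒░███
·▒▒▒@▒██
·▒▓≈▓▒██
·≈▒≈▒▒██
······██

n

······██
······██
·█▒░≈░██
·░▓≈░▒██
·▒░▒@███
·▒▒▒▓▒██
·▒▓≈▓▒██
·≈▒≈▒▒██

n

······██
······██
··░≈█▒██
·█▒░≈░██
·░▓≈@▒██
·▒░▒░███
·▒▒▒▓▒██
·▒▓≈▓▒██

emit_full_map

·░≈█▒
█▒░≈░
░▓≈@▒
▒░▒░█
▒▒▒▓▒
▒▓≈▓▒
≈▒≈▒▒

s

······██
··░≈█▒██
·█▒░≈░██
·░▓≈░▒██
·▒░▒@███
·▒▒▒▓▒██
·▒▓≈▓▒██
·≈▒≈▒▒██

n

······██
······██
··░≈█▒██
·█▒░≈░██
·░▓≈@▒██
·▒░▒░███
·▒▒▒▓▒██
·▒▓≈▓▒██

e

·····███
·····███
·░≈█▒███
█▒░≈░███
░▓≈░@███
▒░▒░████
▒▒▒▓▒███
▒▓≈▓▒███


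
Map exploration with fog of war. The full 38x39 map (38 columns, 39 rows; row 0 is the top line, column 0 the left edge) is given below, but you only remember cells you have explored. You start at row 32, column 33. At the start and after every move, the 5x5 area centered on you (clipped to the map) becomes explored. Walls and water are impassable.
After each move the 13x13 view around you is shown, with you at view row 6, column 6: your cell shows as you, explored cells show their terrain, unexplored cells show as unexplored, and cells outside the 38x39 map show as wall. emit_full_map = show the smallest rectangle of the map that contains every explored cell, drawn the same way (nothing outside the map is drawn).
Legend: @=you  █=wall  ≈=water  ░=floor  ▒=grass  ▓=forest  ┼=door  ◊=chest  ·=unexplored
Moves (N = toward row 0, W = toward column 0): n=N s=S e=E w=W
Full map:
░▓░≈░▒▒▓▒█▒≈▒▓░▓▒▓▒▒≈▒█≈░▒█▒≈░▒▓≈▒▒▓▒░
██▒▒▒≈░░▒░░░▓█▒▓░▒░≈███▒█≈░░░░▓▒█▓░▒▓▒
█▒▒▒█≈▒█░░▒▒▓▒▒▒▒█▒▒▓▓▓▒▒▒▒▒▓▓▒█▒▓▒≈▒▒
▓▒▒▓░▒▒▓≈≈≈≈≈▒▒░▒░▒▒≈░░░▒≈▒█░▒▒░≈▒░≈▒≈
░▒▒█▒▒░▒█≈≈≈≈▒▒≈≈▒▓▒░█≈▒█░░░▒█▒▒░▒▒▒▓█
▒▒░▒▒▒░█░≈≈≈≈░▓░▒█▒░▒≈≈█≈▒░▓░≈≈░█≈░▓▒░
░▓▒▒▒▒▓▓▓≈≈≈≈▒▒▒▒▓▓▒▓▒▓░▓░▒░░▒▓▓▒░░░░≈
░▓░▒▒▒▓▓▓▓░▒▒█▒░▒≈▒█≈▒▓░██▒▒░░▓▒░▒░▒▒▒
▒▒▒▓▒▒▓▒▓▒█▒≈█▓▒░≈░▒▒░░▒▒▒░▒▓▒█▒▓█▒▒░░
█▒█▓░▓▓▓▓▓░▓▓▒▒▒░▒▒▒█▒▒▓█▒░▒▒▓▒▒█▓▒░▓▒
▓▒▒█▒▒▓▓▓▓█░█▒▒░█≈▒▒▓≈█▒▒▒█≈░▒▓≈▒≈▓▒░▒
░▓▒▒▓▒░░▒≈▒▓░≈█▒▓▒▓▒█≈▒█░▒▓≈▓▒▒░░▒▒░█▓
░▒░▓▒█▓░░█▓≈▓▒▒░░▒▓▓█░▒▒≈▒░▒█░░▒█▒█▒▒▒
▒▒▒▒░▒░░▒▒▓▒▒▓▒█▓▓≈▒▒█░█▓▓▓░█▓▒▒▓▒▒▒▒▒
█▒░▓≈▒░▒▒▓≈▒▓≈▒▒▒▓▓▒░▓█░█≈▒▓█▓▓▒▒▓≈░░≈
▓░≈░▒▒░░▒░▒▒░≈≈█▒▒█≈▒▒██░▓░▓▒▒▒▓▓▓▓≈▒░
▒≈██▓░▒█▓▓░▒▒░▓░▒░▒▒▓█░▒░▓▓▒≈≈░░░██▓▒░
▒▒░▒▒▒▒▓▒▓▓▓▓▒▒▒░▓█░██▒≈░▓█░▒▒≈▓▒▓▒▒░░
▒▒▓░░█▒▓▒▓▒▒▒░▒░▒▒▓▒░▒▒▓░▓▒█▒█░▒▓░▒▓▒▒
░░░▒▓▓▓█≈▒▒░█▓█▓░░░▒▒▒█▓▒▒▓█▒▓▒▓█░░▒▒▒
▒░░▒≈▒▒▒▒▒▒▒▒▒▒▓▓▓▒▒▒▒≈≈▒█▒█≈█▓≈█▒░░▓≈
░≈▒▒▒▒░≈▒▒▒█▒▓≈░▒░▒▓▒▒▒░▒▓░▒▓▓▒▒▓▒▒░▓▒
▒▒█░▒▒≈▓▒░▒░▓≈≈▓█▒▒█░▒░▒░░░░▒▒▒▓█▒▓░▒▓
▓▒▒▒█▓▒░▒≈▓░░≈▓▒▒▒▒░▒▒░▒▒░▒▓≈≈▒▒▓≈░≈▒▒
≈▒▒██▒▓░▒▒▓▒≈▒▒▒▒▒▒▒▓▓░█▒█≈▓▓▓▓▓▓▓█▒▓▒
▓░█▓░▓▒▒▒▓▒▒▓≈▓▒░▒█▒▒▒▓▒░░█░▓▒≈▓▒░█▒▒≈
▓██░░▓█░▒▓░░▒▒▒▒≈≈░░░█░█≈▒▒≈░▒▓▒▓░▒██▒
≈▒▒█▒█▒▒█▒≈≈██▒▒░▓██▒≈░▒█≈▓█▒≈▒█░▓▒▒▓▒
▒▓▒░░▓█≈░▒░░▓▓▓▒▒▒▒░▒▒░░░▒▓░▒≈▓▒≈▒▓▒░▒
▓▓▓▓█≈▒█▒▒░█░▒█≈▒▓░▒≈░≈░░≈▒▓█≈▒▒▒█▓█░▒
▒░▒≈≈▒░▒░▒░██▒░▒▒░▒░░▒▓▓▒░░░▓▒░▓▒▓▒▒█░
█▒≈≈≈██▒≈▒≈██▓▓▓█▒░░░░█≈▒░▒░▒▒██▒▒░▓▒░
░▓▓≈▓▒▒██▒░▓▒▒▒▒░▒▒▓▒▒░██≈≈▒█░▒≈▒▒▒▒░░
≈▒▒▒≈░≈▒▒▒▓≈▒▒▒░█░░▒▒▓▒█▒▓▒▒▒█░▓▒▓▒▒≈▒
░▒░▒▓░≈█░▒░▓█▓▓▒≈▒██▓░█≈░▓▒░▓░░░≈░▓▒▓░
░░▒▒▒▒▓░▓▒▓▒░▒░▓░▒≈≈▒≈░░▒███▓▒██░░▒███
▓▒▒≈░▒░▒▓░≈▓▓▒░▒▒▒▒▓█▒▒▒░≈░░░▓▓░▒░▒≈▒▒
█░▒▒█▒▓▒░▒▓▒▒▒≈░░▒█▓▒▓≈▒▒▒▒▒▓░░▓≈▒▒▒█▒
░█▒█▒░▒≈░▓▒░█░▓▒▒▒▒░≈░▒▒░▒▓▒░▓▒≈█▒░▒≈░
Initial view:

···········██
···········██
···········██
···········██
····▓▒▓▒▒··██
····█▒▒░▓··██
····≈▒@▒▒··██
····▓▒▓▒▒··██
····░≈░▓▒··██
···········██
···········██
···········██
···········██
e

··········███
··········███
··········███
··········███
···▓▒▓▒▒█·███
···█▒▒░▓▒·███
···≈▒▒@▒░·███
···▓▒▓▒▒≈·███
···░≈░▓▒▓·███
··········███
··········███
··········███
··········███

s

··········███
··········███
··········███
···▓▒▓▒▒█·███
···█▒▒░▓▒·███
···≈▒▒▒▒░·███
···▓▒▓@▒≈·███
···░≈░▓▒▓·███
····░░▒██·███
··········███
··········███
··········███
█████████████

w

···········██
···········██
···········██
····▓▒▓▒▒█·██
····█▒▒░▓▒·██
····≈▒▒▒▒░·██
····▓▒@▒▒≈·██
····░≈░▓▒▓·██
····█░░▒██·██
···········██
···········██
···········██
█████████████

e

··········███
··········███
··········███
···▓▒▓▒▒█·███
···█▒▒░▓▒·███
···≈▒▒▒▒░·███
···▓▒▓@▒≈·███
···░≈░▓▒▓·███
···█░░▒██·███
··········███
··········███
··········███
█████████████

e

·········████
·········████
·········████
··▓▒▓▒▒█·████
··█▒▒░▓▒░████
··≈▒▒▒▒░░████
··▓▒▓▒@≈▒████
··░≈░▓▒▓░████
··█░░▒███████
·········████
·········████
·········████
█████████████

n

·········████
·········████
·········████
·········████
··▓▒▓▒▒█░████
··█▒▒░▓▒░████
··≈▒▒▒@░░████
··▓▒▓▒▒≈▒████
··░≈░▓▒▓░████
··█░░▒███████
·········████
·········████
·········████

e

········█████
········█████
········█████
········█████
·▓▒▓▒▒█░█████
·█▒▒░▓▒░█████
·≈▒▒▒▒@░█████
·▓▒▓▒▒≈▒█████
·░≈░▓▒▓░█████
·█░░▒████████
········█████
········█████
········█████

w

·········████
·········████
·········████
·········████
··▓▒▓▒▒█░████
··█▒▒░▓▒░████
··≈▒▒▒@░░████
··▓▒▓▒▒≈▒████
··░≈░▓▒▓░████
··█░░▒███████
·········████
·········████
·········████

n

·········████
·········████
·········████
·········████
····█▓█░▒████
··▓▒▓▒▒█░████
··█▒▒░@▒░████
··≈▒▒▒▒░░████
··▓▒▓▒▒≈▒████
··░≈░▓▒▓░████
··█░░▒███████
·········████
·········████

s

·········████
·········████
·········████
····█▓█░▒████
··▓▒▓▒▒█░████
··█▒▒░▓▒░████
··≈▒▒▒@░░████
··▓▒▓▒▒≈▒████
··░≈░▓▒▓░████
··█░░▒███████
·········████
·········████
·········████

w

··········███
··········███
··········███
·····█▓█░▒███
···▓▒▓▒▒█░███
···█▒▒░▓▒░███
···≈▒▒@▒░░███
···▓▒▓▒▒≈▒███
···░≈░▓▒▓░███
···█░░▒██████
··········███
··········███
··········███

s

··········███
··········███
·····█▓█░▒███
···▓▒▓▒▒█░███
···█▒▒░▓▒░███
···≈▒▒▒▒░░███
···▓▒▓@▒≈▒███
···░≈░▓▒▓░███
···█░░▒██████
··········███
··········███
··········███
█████████████

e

·········████
·········████
····█▓█░▒████
··▓▒▓▒▒█░████
··█▒▒░▓▒░████
··≈▒▒▒▒░░████
··▓▒▓▒@≈▒████
··░≈░▓▒▓░████
··█░░▒███████
·········████
·········████
·········████
█████████████

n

·········████
·········████
·········████
····█▓█░▒████
··▓▒▓▒▒█░████
··█▒▒░▓▒░████
··≈▒▒▒@░░████
··▓▒▓▒▒≈▒████
··░≈░▓▒▓░████
··█░░▒███████
·········████
·········████
·········████

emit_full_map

··█▓█░▒
▓▒▓▒▒█░
█▒▒░▓▒░
≈▒▒▒@░░
▓▒▓▒▒≈▒
░≈░▓▒▓░
█░░▒███

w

··········███
··········███
··········███
·····█▓█░▒███
···▓▒▓▒▒█░███
···█▒▒░▓▒░███
···≈▒▒@▒░░███
···▓▒▓▒▒≈▒███
···░≈░▓▒▓░███
···█░░▒██████
··········███
··········███
··········███


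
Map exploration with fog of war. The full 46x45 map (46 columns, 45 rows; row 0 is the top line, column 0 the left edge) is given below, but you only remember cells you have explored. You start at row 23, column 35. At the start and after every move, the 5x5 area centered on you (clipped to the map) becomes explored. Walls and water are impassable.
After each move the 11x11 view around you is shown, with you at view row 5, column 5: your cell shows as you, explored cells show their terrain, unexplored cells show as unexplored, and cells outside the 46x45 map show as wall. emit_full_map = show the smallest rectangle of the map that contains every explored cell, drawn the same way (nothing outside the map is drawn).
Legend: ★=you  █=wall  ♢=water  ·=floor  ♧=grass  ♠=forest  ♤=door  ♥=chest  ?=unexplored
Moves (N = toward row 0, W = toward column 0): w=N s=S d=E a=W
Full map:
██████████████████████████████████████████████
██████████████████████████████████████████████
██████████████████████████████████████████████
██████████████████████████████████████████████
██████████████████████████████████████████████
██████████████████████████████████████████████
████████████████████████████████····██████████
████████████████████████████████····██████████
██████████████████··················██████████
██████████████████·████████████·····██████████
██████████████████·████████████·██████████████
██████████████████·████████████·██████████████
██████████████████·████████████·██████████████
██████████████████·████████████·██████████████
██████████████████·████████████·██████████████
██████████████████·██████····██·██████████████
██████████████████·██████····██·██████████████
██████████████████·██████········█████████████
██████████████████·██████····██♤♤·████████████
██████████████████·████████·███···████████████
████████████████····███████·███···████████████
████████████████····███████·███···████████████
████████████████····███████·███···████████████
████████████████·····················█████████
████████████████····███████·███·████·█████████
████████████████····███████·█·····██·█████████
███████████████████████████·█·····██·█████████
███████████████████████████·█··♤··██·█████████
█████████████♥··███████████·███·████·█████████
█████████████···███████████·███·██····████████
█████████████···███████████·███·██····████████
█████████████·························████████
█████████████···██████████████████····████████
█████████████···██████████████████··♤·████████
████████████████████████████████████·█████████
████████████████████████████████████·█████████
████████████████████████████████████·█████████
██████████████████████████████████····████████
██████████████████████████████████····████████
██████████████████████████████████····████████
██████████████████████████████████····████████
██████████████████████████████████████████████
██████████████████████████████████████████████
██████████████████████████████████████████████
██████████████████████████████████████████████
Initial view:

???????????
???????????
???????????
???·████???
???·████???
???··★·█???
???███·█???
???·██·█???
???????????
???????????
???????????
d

???????????
???????????
???????????
??·█████???
??·█████???
??···★██???
??███·██???
??·██·██???
???????????
???????????
???????????

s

???????????
???????????
??·█████???
??·█████???
??····██???
??███★██???
??·██·██???
???██·██???
???????????
???????????
???????????

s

???????????
??·█████???
??·█████???
??····██???
??███·██???
??·██★██???
???██·██???
???██·██???
???????????
???????????
???????????

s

??·█████???
??·█████???
??····██???
??███·██???
??·██·██???
???██★██???
???██·██???
???██·██???
???????????
???????????
???????????

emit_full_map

·█████
·█████
····██
███·██
·██·██
?██★██
?██·██
?██·██

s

??·█████???
??····██???
??███·██???
??·██·██???
???██·██???
???██★██???
???██·██???
???····█???
???????????
???????????
???????????

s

??····██???
??███·██???
??·██·██???
???██·██???
???██·██???
???██★██???
???····█???
???····█???
???????????
???????????
???????????

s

??███·██???
??·██·██???
???██·██???
???██·██???
???██·██???
???··★·█???
???····█???
???····█???
???????????
???????????
???????????

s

??·██·██???
???██·██???
???██·██???
???██·██???
???····█???
???··★·█???
???····█???
???····█???
???????????
???????????
???????????

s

???██·██???
???██·██???
???██·██???
???····█???
???····█???
???··★·█???
???····█???
???··♤·█???
???????????
???????????
???????????

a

????██·██??
????██·██??
????██·██??
???█····█??
???█····█??
???··★··█??
???█····█??
???█··♤·█??
???????????
???????????
???????????

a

?????██·██?
?????██·██?
?????██·██?
???██····█?
???██····█?
???··★···█?
???██····█?
???██··♤·█?
???????????
???????????
???????????

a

??????██·██
??????██·██
??????██·██
???·██····█
???·██····█
???··★····█
???███····█
???███··♤·█
???????????
???????????
???????????

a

???????██·█
???????██·█
???????██·█
???█·██····
???█·██····
???··★·····
???████····
???████··♤·
???????????
???????????
???????????

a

????????██·
????????██·
????????██·
???██·██···
???██·██···
???··★·····
???█████···
???█████··♤
???????????
???????????
???????????

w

???????·██·
????????██·
????????██·
???██·████·
???██·██···
???██★██···
???········
???█████···
???█████··♤
???????????
???????????

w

???????███·
???????·██·
????????██·
???··♤··██·
???██·████·
???██★██···
???██·██···
???········
???█████···
???█████··♤
???????????

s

???????·██·
????????██·
???··♤··██·
???██·████·
???██·██···
???██★██···
???········
???█████···
???█████··♤
???????????
???????????

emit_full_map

????·█████
????·█████
????····██
????███·██
????·██·██
?????██·██
··♤··██·██
██·████·██
██·██····█
██★██····█
·········█
█████····█
█████··♤·█

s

????????██·
???··♤··██·
???██·████·
???██·██···
???██·██···
???··★·····
???█████···
???█████··♤
???????????
???????????
???????????

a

?????????██
????··♤··██
????██·████
???███·██··
???███·██··
???··★·····
???██████··
???██████··
???????????
???????????
???????????

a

??????????█
?????··♤··█
?????██·███
???·███·██·
???·███·██·
???··★·····
???███████·
???███████·
???????????
???????????
???????????

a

???????????
??????··♤··
??????██·██
???█·███·██
???█·███·██
???··★·····
???████████
???████████
???????????
???????????
???????????

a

???????????
???????··♤·
???????██·█
???██·███·█
???██·███·█
???··★·····
???████████
???████████
???????????
???????????
???????????

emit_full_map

????????·█████
????????·█████
????????····██
????????███·██
????????·██·██
?????????██·██
????··♤··██·██
????██·████·██
██·███·██····█
██·███·██····█
··★··········█
█████████····█
█████████··♤·█
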